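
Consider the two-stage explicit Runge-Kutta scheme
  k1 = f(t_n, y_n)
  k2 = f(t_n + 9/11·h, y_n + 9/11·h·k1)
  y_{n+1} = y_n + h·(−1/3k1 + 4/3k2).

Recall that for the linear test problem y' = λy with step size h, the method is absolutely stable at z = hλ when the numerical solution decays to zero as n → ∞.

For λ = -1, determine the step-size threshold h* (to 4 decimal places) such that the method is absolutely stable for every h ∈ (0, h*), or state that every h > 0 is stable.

With y'=λy (z=hλ):
  k1=λy_n ⇒ h·k1=z·y_n;  k2=λ(1+9/11z)y_n ⇒ h·k2=z(1+9/11z)y_n
  y_{n+1}/y_n = 1 − 1/3z + 4/3z(1+9/11z) = 1 + z + 12/11z²
  R(z) = 1 + z + 12/11z².

Need |R(x)|<1, x<0.
x=-0.35: |R|=0.7836
R=1: x+12/11x²=0 ⇒ x=−11/12=-0.9167; min R=1−1/(4·12/11)=0.7708>−1
Confirm numerically:
  x=-0.645: |R|=0.80885 <1
  x=-0.561: |R|=0.78233 <1
  x=-0.552: |R|=0.78040 <1
  x=-0.488: |R|=0.77179 <1
  x=-1.303: |R|=1.54916 >1
  x=-1.212: |R|=1.39048 >1
  x=-1.151: |R|=1.29424 >1
Interval (-0.9167, 0).

(-0.9167,0); λ=-1 ⇒ h* = (11/12)/1 = 0.9167.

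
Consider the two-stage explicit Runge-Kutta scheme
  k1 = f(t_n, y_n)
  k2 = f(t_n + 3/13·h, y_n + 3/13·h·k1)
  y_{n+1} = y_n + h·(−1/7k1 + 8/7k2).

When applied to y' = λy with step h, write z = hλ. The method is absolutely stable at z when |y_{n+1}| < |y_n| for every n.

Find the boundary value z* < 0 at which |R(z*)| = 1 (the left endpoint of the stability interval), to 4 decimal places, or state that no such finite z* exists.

Set f=λy, z=hλ:
  k1=λy_n ⇒ h·k1=z·y_n;  k2=λ(1+3/13z)y_n ⇒ h·k2=z(1+3/13z)y_n
  y_{n+1}/y_n = 1 − 1/7z + 8/7z(1+3/13z) = 1 + z + 24/91z²
  so R(z) = 1 + z + 24/91z².

Find x<0 with |R(x)|<1.
x=-0.47: |R|=0.5883
R=1: x+24/91x²=0 ⇒ x=−91/24=-3.7917; min R=1−1/(4·24/91)=0.0521>−1
Confirm numerically:
  x=-3.634: |R|=0.84889 <1
  x=-2.554: |R|=0.16633 <1
  x=-2.204: |R|=0.07713 <1
  x=-1.758: |R|=0.05709 <1
  x=-4.042: |R|=1.26686 >1
  x=-3.824: |R|=1.03261 >1
Stable set (-3.7917, 0).

z* = -3.7917.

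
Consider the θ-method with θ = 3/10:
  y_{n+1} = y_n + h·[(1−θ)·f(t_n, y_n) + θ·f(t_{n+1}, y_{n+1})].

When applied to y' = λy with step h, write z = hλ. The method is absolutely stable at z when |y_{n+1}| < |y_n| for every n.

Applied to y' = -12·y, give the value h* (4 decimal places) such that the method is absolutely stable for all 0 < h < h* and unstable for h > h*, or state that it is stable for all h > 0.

On y'=λy, z=hλ:
  y_{n+1} = y_n + z·[7/10·y_n + 3/10·y_{n+1}] ⇒ (1 − 3/10z)y_{n+1} = (1 + 7/10z)y_n
  so R(z) = (1 + 7/10z)/(1 − 3/10z).

Need |R(x)|<1, x<0.
x=-0.39: |R|=0.6509
R=−1: 1+7/10x = −1+3/10x ⇒ -2/5x=2 ⇒ x=2/(-2/5)=-5.0000
Confirm numerically:
  x=-3.838: |R|=0.78395 <1
  x=-2.361: |R|=0.38208 <1
  x=-2.178: |R|=0.31729 <1
  x=-5.331: |R|=1.05094 >1
  x=-5.129: |R|=1.02033 >1
So |R|<1 on (-5.0000, 0).

(-5.0000,0); λ=-12 ⇒ h* = (5)/12 = 0.4167.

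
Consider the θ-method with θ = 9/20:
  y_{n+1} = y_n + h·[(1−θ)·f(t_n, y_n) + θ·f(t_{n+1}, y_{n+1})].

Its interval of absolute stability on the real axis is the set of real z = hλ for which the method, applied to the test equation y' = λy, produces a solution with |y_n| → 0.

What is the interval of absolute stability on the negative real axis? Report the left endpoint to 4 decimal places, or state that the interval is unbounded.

z∈(-20.0000,0).

On y'=λy, z=hλ:
  y_{n+1} = y_n + z·[11/20·y_n + 9/20·y_{n+1}] ⇒ (1 − 9/20z)y_{n+1} = (1 + 11/20z)y_n
  ⇒ R(z) = (1 + 11/20z)/(1 − 9/20z).

Find x<0 with |R(x)|<1.
x=-0.54: |R|=0.5656
R=−1: 1+11/20x = −1+9/20x ⇒ -1/10x=2 ⇒ x=2/(-1/10)=-20.0000
Confirm numerically:
  x=-17.726: |R|=0.97467 <1
  x=-12.922: |R|=0.89614 <1
  x=-11.255: |R|=0.85581 <1
  x=-20.482: |R|=1.00472 >1
  x=-20.210: |R|=1.00208 >1
  x=-20.184: |R|=1.00182 >1
So |R|<1 on (-20.0000, 0).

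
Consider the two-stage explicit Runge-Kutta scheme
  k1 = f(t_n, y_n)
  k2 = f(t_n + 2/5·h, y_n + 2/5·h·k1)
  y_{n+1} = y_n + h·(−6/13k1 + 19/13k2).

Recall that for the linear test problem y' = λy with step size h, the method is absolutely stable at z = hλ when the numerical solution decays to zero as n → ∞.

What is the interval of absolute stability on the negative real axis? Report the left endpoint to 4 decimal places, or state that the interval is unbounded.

z∈(-1.7105,0).

With y'=λy (z=hλ):
  k1=λy_n ⇒ h·k1=z·y_n;  k2=λ(1+2/5z)y_n ⇒ h·k2=z(1+2/5z)y_n
  y_{n+1}/y_n = 1 − 6/13z + 19/13z(1+2/5z) = 1 + z + 38/65z²
  Hence R(z) = 1 + z + 38/65z².

Solve |R(x)|<1 on ℝ⁻.
x=-0.39: |R|=0.6989
R=1: x+38/65x²=0 ⇒ x=−65/38=-1.7105; min R=1−1/(4·38/65)=0.5724>−1
Confirm numerically:
  x=-1.688: |R|=0.97777 <1
  x=-1.378: |R|=0.73212 <1
  x=-1.281: |R|=0.67833 <1
  x=-0.967: |R|=0.57967 <1
  x=-2.294: |R|=1.78250 >1
  x=-1.759: |R|=1.04985 >1
Interval (-1.7105, 0).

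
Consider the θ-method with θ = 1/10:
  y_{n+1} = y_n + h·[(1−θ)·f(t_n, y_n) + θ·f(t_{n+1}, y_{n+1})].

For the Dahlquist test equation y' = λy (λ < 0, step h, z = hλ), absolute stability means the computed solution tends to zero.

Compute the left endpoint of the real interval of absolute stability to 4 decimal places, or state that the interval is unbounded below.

left endpoint -2.5000.

On y'=λy, z=hλ:
  y_{n+1} = y_n + z·[9/10·y_n + 1/10·y_{n+1}] ⇒ (1 − 1/10z)y_{n+1} = (1 + 9/10z)y_n
  so R(z) = (1 + 9/10z)/(1 − 1/10z).

Need |R(x)|<1, x<0.
x=-1.41: |R|=0.2358
R=−1: 1+9/10x = −1+1/10x ⇒ -4/5x=2 ⇒ x=2/(-4/5)=-2.5000
Confirm numerically:
  x=-2.356: |R|=0.90677 <1
  x=-2.102: |R|=0.73690 <1
  x=-1.904: |R|=0.59946 <1
  x=-1.641: |R|=0.40967 <1
  x=-2.963: |R|=1.28574 >1
  x=-2.948: |R|=1.27680 >1
  x=-2.903: |R|=1.24986 >1
So |R|<1 on (-2.5000, 0).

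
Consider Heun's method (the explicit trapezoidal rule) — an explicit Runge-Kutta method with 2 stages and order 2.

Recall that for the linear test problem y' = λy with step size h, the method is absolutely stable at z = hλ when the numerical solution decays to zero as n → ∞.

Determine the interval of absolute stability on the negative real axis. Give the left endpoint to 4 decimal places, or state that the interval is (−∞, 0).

z∈(-2.0000,0).

Test eqn y'=λy, z=hλ:
  order 2, 2-stage ⇒ R(z)=1+z+z^2/2
  (e.g. R(-1.4)=0.58000, |R|=0.58000)

Boundary: |R(x)|=1, x<0.
x=-1.4: |R|=0.5800
|R(-1.17)|=0.5144 |R(-1.06)|=0.5018 |R(-0.79)|=0.5221
Bisect:
  x_lo=-2.7932 |R|=2.1078  x_hi=-0.3865 |R|=0.6882
  mid=-1.58985 |R|=0.67396 →hi
  mid=-2.19154 |R|=1.20988 →lo
  mid=-1.89070 |R|=0.89667 →hi
  mid=-2.04112 |R|=1.04196 →lo
  mid=-1.96591 |R|=0.96649 →hi
  mid=-2.00351 |R|=1.00352 →lo
  mid=-1.98471 |R|=0.98483 →hi
  mid=-1.99411 |R|=0.99413 →hi
  mid=-1.99881 |R|=0.99881 →hi
  ...
  [-2.00013,-1.99999] ⇒ x*=-2.0000
So |R|<1 on (-2.0000, 0).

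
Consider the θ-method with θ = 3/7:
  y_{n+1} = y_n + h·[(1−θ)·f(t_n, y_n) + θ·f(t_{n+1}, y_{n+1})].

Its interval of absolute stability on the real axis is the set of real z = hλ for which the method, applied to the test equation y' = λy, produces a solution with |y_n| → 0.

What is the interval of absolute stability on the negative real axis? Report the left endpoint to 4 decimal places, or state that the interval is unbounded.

z∈(-14.0000,0).

Test eqn y'=λy, z=hλ:
  y_{n+1} = y_n + z·[4/7·y_n + 3/7·y_{n+1}] ⇒ (1 − 3/7z)y_{n+1} = (1 + 4/7z)y_n
  so R(z) = (1 + 4/7z)/(1 − 3/7z).

Find x<0 with |R(x)|<1.
x=-1.64: |R|=0.0369
R=−1: 1+4/7x = −1+3/7x ⇒ -1/7x=2 ⇒ x=2/(-1/7)=-14.0000
Confirm numerically:
  x=-11.711: |R|=0.94567 <1
  x=-8.596: |R|=0.83518 <1
  x=-6.765: |R|=0.73493 <1
  x=-14.419: |R|=1.00834 >1
  x=-14.321: |R|=1.00642 >1
Stable set (-14.0000, 0).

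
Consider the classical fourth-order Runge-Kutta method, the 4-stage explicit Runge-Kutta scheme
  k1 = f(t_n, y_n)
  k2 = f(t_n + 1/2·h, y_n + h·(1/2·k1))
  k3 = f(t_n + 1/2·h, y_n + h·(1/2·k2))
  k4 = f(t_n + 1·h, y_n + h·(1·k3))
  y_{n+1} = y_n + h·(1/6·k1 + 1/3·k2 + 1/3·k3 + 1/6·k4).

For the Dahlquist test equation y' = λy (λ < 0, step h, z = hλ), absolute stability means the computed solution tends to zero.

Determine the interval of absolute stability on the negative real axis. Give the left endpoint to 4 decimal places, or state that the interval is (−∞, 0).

On y'=λy, z=hλ:
  order 4, 4-stage ⇒ R(z)=1+z+z^2/2+z^3/6+z^4/24
  (e.g. R(-0.53)=0.58892, |R|=0.58892)

Need |R(x)|<1, x<0.
x=-0.53: |R|=0.5889
|R(-2.64)|=0.8021 |R(-2.47)|=0.6198 |R(-1.59)|=0.2704
Bisect:
  x_lo=-3.1129 |R|=1.6172  x_hi=-0.3556 |R|=0.7008
  mid=-1.73424 |R|=0.27714 →hi
  mid=-2.42355 |R|=0.57822 →hi
  mid=-2.76821 |R|=0.97455 →hi
  mid=-2.94054 |R|=1.26043 →lo
  mid=-2.85438 |R|=1.10925 →lo
  mid=-2.81129 |R|=1.03991 →lo
  mid=-2.78975 |R|=1.00674 →lo
  ...
  [-2.78538,-2.78521] ⇒ x*=-2.7853
Stable set (-2.7853, 0).

(-2.7853, 0).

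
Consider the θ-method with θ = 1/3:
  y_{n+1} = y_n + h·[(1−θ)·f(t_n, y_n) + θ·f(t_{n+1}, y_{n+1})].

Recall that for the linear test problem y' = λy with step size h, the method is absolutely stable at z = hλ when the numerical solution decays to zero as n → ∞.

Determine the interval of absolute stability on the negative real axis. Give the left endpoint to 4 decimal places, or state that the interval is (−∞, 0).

On y'=λy, z=hλ:
  y_{n+1} = y_n + z·[2/3·y_n + 1/3·y_{n+1}] ⇒ (1 − 1/3z)y_{n+1} = (1 + 2/3z)y_n
  Hence R(z) = (1 + 2/3z)/(1 − 1/3z).

Boundary: |R(x)|=1, x<0.
x=-1.1: |R|=0.1951
R=−1: 1+2/3x = −1+1/3x ⇒ -1/3x=2 ⇒ x=2/(-1/3)=-6.0000
Confirm numerically:
  x=-5.079: |R|=0.88600 <1
  x=-3.946: |R|=0.70429 <1
  x=-3.681: |R|=0.65290 <1
  x=-2.638: |R|=0.40369 <1
  x=-6.527: |R|=1.05532 >1
  x=-6.498: |R|=1.05243 >1
  x=-6.135: |R|=1.01478 >1
Interval (-6.0000, 0).

z∈(-6.0000,0).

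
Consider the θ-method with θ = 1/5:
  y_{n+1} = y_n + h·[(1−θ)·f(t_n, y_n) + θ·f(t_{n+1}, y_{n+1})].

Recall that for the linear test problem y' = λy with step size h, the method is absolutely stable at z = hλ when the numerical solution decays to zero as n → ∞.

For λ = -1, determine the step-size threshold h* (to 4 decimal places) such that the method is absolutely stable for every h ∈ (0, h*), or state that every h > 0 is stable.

(-3.3333,0); λ=-1 ⇒ h* = (10/3)/1 = 3.3333.

Test eqn y'=λy, z=hλ:
  y_{n+1} = y_n + z·[4/5·y_n + 1/5·y_{n+1}] ⇒ (1 − 1/5z)y_{n+1} = (1 + 4/5z)y_n
  Hence R(z) = (1 + 4/5z)/(1 − 1/5z).

Boundary: |R(x)|=1, x<0.
x=-1.69: |R|=0.2631
R=−1: 1+4/5x = −1+1/5x ⇒ -3/5x=2 ⇒ x=2/(-3/5)=-3.3333
Confirm numerically:
  x=-2.319: |R|=0.58423 <1
  x=-2.138: |R|=0.49762 <1
  x=-1.557: |R|=0.18728 <1
  x=-3.595: |R|=1.09133 >1
  x=-3.587: |R|=1.08862 >1
Interval (-3.3333, 0).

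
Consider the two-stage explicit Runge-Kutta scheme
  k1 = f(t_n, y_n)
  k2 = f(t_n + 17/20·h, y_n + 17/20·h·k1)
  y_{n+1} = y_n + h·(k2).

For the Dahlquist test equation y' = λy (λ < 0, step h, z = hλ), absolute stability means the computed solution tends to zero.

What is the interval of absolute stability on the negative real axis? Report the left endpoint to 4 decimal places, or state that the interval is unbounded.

With y'=λy (z=hλ):
  k1=λy_n ⇒ h·k1=z·y_n;  k2=λ(1+17/20z)y_n ⇒ h·k2=z(1+17/20z)y_n
  y_{n+1}/y_n = 1 + z(1+17/20z) = 1 + z + 17/20z²
  Hence R(z) = 1 + z + 17/20z².

Find x<0 with |R(x)|<1.
x=-0.64: |R|=0.7082
R=1: x+17/20x²=0 ⇒ x=−20/17=-1.1765; min R=1−1/(4·17/20)=0.7059>−1
Confirm numerically:
  x=-0.987: |R|=0.84104 <1
  x=-0.651: |R|=0.70923 <1
  x=-0.627: |R|=0.70716 <1
  x=-1.315: |R|=1.15484 >1
  x=-1.209: |R|=1.03343 >1
So |R|<1 on (-1.1765, 0).

z∈(-1.1765,0).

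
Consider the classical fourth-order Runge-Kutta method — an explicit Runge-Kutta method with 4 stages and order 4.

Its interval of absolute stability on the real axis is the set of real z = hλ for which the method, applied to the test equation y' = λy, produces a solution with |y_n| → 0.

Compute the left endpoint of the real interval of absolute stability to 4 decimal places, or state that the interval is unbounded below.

z* = -2.7853.

With y'=λy (z=hλ):
  order 4, 4-stage ⇒ R(z)=1+z+z^2/2+z^3/6+z^4/24
  (e.g. R(-1.46)=0.27643, |R|=0.27643)

Boundary: |R(x)|=1, x<0.
x=-1.46: |R|=0.2764
|R(-2.55)|=0.6995 |R(-2.35)|=0.5190 |R(-1.82)|=0.2886
Bisect:
  x_lo=-3.2197 |R|=1.8783  x_hi=-0.3512 |R|=0.7039
  mid=-1.78544 |R|=0.28327 →hi
  mid=-2.50255 |R|=0.65094 →hi
  mid=-2.86110 |R|=1.12044 →lo
  mid=-2.68182 |R|=0.85488 →hi
  mid=-2.77146 |R|=0.97935 →hi
  mid=-2.81628 |R|=1.04774 →lo
  mid=-2.79387 |R|=1.01301 →lo
  mid=-2.78267 |R|=0.99605 →hi
  mid=-2.78827 |R|=1.00450 →lo
  mid=-2.78547 |R|=1.00027 →lo
  ...
  [-2.78529,-2.78512] ⇒ x*=-2.7853
Interval (-2.7853, 0).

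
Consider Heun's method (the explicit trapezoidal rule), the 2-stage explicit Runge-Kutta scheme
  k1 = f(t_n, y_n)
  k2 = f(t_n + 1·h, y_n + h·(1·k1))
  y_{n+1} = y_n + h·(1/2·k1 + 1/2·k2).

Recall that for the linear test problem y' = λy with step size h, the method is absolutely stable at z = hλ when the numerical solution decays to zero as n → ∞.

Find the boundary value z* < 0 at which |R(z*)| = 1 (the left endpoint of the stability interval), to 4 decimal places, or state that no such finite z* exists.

On y'=λy, z=hλ:
  order 2, 2-stage ⇒ R(z)=1+z+z^2/2
  (e.g. R(-1.39)=0.57605, |R|=0.57605)

Boundary: |R(x)|=1, x<0.
x=-1.39: |R|=0.5760
|R(-2.05)|=1.0512 |R(-1.91)|=0.9140 |R(-0.99)|=0.5000
Bisect:
  x_lo=-2.7123 |R|=1.9659  x_hi=-0.0983 |R|=0.9065
  mid=-1.40529 |R|=0.58213 →hi
  mid=-2.05877 |R|=1.06050 →lo
  mid=-1.73203 |R|=0.76793 →hi
  mid=-1.89540 |R|=0.90087 →hi
  mid=-1.97709 |R|=0.97735 →hi
  mid=-2.01793 |R|=1.01809 →lo
  mid=-1.99751 |R|=0.99751 →hi
  mid=-2.00772 |R|=1.00775 →lo
  mid=-2.00261 |R|=1.00262 →lo
  mid=-2.00006 |R|=1.00006 →lo
  ...
  [-2.00006,-1.99990] ⇒ x*=-2.0000
Interval (-2.0000, 0).

z* = -2.0000.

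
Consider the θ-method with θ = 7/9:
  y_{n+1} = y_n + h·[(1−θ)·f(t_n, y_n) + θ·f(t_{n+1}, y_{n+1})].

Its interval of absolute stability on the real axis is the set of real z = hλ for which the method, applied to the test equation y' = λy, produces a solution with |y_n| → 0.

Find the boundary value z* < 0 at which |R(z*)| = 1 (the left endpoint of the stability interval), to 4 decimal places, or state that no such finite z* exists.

(−∞, 0) — no finite endpoint.

On y'=λy, z=hλ:
  y_{n+1} = y_n + z·[2/9·y_n + 7/9·y_{n+1}] ⇒ (1 − 7/9z)y_{n+1} = (1 + 2/9z)y_n
  so R(z) = (1 + 2/9z)/(1 − 7/9z).

Boundary: |R(x)|=1, x<0.
x=-1.46: |R|=0.3163
x=-2: |R|=0.2174
x=-10: |R|=0.1392
x=-100: |R|=0.2694
θ=7/9≥1/2 ⇒ |1+2/9x|<|1−7/9x| ∀x<0 ⇒ interval (−∞,0).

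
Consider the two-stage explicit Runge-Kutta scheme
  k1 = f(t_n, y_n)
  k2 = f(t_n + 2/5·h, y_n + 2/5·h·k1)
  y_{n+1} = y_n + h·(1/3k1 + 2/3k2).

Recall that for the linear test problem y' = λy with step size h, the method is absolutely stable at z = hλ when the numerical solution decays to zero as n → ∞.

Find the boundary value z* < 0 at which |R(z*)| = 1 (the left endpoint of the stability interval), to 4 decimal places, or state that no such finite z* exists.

Set f=λy, z=hλ:
  k1=λy_n ⇒ h·k1=z·y_n;  k2=λ(1+2/5z)y_n ⇒ h·k2=z(1+2/5z)y_n
  y_{n+1}/y_n = 1 + 1/3z + 2/3z(1+2/5z) = 1 + z + 4/15z²
  ⇒ R(z) = 1 + z + 4/15z².

Need |R(x)|<1, x<0.
x=-1.25: |R|=0.1667
R=1: x+4/15x²=0 ⇒ x=−15/4=-3.7500; min R=1−1/(4·4/15)=0.0625>−1
Confirm numerically:
  x=-3.344: |R|=0.63796 <1
  x=-2.871: |R|=0.32704 <1
  x=-1.600: |R|=0.08267 <1
  x=-4.045: |R|=1.31821 >1
  x=-3.876: |R|=1.13023 >1
Interval (-3.7500, 0).

z* = -3.7500.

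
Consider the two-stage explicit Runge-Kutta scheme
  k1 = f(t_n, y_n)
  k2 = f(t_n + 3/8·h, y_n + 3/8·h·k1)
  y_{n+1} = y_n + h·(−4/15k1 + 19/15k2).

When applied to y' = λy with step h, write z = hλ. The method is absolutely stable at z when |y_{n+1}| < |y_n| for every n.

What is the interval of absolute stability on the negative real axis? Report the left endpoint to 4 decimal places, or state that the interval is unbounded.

(-2.1053, 0).

With y'=λy (z=hλ):
  k1=λy_n ⇒ h·k1=z·y_n;  k2=λ(1+3/8z)y_n ⇒ h·k2=z(1+3/8z)y_n
  y_{n+1}/y_n = 1 − 4/15z + 19/15z(1+3/8z) = 1 + z + 19/40z²
  Hence R(z) = 1 + z + 19/40z².

Need |R(x)|<1, x<0.
x=-1.69: |R|=0.6666
R=1: x+19/40x²=0 ⇒ x=−40/19=-2.1053; min R=1−1/(4·19/40)=0.4737>−1
Confirm numerically:
  x=-1.935: |R|=0.84351 <1
  x=-1.909: |R|=0.82203 <1
  x=-1.273: |R|=0.49675 <1
  x=-1.127: |R|=0.47631 <1
  x=-2.463: |R|=1.41853 >1
  x=-2.245: |R|=1.14901 >1
  x=-2.224: |R|=1.12543 >1
Interval (-2.1053, 0).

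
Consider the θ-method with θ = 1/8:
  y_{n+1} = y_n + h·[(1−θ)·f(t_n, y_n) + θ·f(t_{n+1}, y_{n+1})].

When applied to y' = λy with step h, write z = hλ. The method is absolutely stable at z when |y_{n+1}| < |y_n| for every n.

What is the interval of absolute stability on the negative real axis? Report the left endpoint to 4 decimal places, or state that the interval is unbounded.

Set f=λy, z=hλ:
  y_{n+1} = y_n + z·[7/8·y_n + 1/8·y_{n+1}] ⇒ (1 − 1/8z)y_{n+1} = (1 + 7/8z)y_n
  Hence R(z) = (1 + 7/8z)/(1 − 1/8z).

Boundary: |R(x)|=1, x<0.
x=-1.69: |R|=0.3953
R=−1: 1+7/8x = −1+1/8x ⇒ -3/4x=2 ⇒ x=2/(-3/4)=-2.6667
Confirm numerically:
  x=-2.479: |R|=0.89255 <1
  x=-2.343: |R|=0.81224 <1
  x=-2.293: |R|=0.78218 <1
  x=-1.335: |R|=0.14408 <1
  x=-3.250: |R|=1.31111 >1
  x=-2.900: |R|=1.12844 >1
  x=-2.867: |R|=1.11061 >1
Interval (-2.6667, 0).

(-2.6667, 0).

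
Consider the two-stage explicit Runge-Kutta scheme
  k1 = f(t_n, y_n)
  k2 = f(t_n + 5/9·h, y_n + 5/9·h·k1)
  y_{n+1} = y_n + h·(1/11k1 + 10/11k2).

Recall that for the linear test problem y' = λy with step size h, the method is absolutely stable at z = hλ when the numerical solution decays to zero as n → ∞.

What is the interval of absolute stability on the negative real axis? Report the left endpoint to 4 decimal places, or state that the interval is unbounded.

On y'=λy, z=hλ:
  k1=λy_n ⇒ h·k1=z·y_n;  k2=λ(1+5/9z)y_n ⇒ h·k2=z(1+5/9z)y_n
  y_{n+1}/y_n = 1 + 1/11z + 10/11z(1+5/9z) = 1 + z + 50/99z²
  ⇒ R(z) = 1 + z + 50/99z².

Solve |R(x)|<1 on ℝ⁻.
x=-1.36: |R|=0.5741
R=1: x+50/99x²=0 ⇒ x=−99/50=-1.9800; min R=1−1/(4·50/99)=0.5050>−1
Confirm numerically:
  x=-1.947: |R|=0.96755 <1
  x=-1.116: |R|=0.51302 <1
  x=-1.037: |R|=0.50612 <1
  x=-2.110: |R|=1.13854 >1
  x=-2.103: |R|=1.13064 >1
  x=-2.040: |R|=1.06182 >1
Interval (-1.9800, 0).

(-1.9800, 0).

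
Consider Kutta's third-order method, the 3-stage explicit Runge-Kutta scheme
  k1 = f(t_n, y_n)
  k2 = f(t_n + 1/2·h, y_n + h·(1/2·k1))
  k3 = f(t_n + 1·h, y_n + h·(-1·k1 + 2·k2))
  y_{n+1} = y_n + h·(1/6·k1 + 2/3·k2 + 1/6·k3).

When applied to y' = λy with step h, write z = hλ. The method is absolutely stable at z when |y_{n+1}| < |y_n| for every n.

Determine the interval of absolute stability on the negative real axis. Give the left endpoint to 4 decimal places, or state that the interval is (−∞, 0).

z∈(-2.5127,0).

Set f=λy, z=hλ:
  order 3, 3-stage ⇒ R(z)=1+z+z^2/2+z^3/6
  (e.g. R(-1.77)=-0.12776, |R|=0.12776)

Solve |R(x)|<1 on ℝ⁻.
x=-1.77: |R|=0.1278
|R(-2.25)|=0.6172 |R(-2.19)|=0.5425 |R(-1.61)|=0.0095
Bisect:
  x_lo=-3.0288 |R|=2.0728  x_hi=-0.3520 |R|=0.7027
  mid=-1.69041 |R|=0.06672 →hi
  mid=-2.35959 |R|=0.76533 →hi
  mid=-2.69418 |R|=1.32422 →lo
  mid=-2.52689 |R|=1.02341 →lo
  mid=-2.44324 |R|=0.88932 →hi
  mid=-2.48506 |R|=0.95506 →hi
  mid=-2.50598 |R|=0.98890 →hi
  mid=-2.51643 |R|=1.00607 →lo
  ...
  [-2.51284,-2.51267] ⇒ x*=-2.5127
Stable set (-2.5127, 0).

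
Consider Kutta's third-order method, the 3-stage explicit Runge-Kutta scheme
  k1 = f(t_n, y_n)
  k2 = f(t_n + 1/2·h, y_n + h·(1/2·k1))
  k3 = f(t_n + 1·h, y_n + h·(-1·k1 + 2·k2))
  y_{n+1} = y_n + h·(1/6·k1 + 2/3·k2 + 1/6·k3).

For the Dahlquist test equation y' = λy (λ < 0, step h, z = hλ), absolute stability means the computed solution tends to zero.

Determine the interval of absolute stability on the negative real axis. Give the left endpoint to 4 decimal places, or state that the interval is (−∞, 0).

With y'=λy (z=hλ):
  order 3, 3-stage ⇒ R(z)=1+z+z^2/2+z^3/6
  (e.g. R(-1.7)=-0.07383, |R|=0.07383)

Boundary: |R(x)|=1, x<0.
x=-1.7: |R|=0.0738
|R(-1.36)|=0.1456 |R(-1.16)|=0.2527 |R(-1.04)|=0.3133
Bisect:
  x_lo=-3.1297 |R|=2.3415  x_hi=-0.2754 |R|=0.7591
  mid=-1.70255 |R|=0.07573 →hi
  mid=-2.41613 |R|=0.84806 →hi
  mid=-2.77292 |R|=1.48192 →lo
  mid=-2.59453 |R|=1.13962 →lo
  mid=-2.50533 |R|=0.98785 →hi
  mid=-2.54993 |R|=1.06219 →lo
  mid=-2.52763 |R|=1.02464 →lo
  ...
  [-2.51282,-2.51265] ⇒ x*=-2.5127
Interval (-2.5127, 0).

z∈(-2.5127,0).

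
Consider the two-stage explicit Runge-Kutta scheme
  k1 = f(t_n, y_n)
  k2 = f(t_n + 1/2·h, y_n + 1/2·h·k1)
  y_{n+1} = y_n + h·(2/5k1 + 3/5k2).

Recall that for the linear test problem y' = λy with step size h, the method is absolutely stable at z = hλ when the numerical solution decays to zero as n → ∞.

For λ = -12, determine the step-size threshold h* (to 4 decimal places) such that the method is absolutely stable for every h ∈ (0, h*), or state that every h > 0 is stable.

(-3.3333,0); λ=-12 ⇒ h* = (10/3)/12 = 0.2778.

On y'=λy, z=hλ:
  k1=λy_n ⇒ h·k1=z·y_n;  k2=λ(1+1/2z)y_n ⇒ h·k2=z(1+1/2z)y_n
  y_{n+1}/y_n = 1 + 2/5z + 3/5z(1+1/2z) = 1 + z + 3/10z²
  ⇒ R(z) = 1 + z + 3/10z².

Solve |R(x)|<1 on ℝ⁻.
x=-1.11: |R|=0.2596
R=1: x+3/10x²=0 ⇒ x=−10/3=-3.3333; min R=1−1/(4·3/10)=0.1667>−1
Confirm numerically:
  x=-3.092: |R|=0.77614 <1
  x=-2.609: |R|=0.43306 <1
  x=-2.299: |R|=0.28662 <1
  x=-1.385: |R|=0.19047 <1
  x=-3.833: |R|=1.57457 >1
  x=-3.586: |R|=1.27182 >1
  x=-3.452: |R|=1.12289 >1
Interval (-3.3333, 0).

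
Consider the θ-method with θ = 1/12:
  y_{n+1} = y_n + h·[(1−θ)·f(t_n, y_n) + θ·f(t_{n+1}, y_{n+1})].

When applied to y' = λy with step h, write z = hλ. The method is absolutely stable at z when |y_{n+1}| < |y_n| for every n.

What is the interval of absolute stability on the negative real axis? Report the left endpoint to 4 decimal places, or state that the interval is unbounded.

With y'=λy (z=hλ):
  y_{n+1} = y_n + z·[11/12·y_n + 1/12·y_{n+1}] ⇒ (1 − 1/12z)y_{n+1} = (1 + 11/12z)y_n
  Hence R(z) = (1 + 11/12z)/(1 − 1/12z).

Boundary: |R(x)|=1, x<0.
x=-0.83: |R|=0.2237
R=−1: 1+11/12x = −1+1/12x ⇒ -5/6x=2 ⇒ x=2/(-5/6)=-2.4000
Confirm numerically:
  x=-1.729: |R|=0.51125 <1
  x=-1.605: |R|=0.41566 <1
  x=-1.325: |R|=0.19325 <1
  x=-1.163: |R|=0.06024 <1
  x=-2.716: |R|=1.21473 >1
  x=-2.612: |R|=1.14509 >1
So |R|<1 on (-2.4000, 0).

z∈(-2.4000,0).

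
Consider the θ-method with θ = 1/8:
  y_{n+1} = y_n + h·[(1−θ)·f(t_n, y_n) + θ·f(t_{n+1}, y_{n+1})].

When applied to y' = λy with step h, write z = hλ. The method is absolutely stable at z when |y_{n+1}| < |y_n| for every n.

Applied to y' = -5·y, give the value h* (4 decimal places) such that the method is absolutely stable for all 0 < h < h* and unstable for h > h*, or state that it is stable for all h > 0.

With y'=λy (z=hλ):
  y_{n+1} = y_n + z·[7/8·y_n + 1/8·y_{n+1}] ⇒ (1 − 1/8z)y_{n+1} = (1 + 7/8z)y_n
  ⇒ R(z) = (1 + 7/8z)/(1 − 1/8z).

Find x<0 with |R(x)|<1.
x=-1.5: |R|=0.2632
R=−1: 1+7/8x = −1+1/8x ⇒ -3/4x=2 ⇒ x=2/(-3/4)=-2.6667
Confirm numerically:
  x=-2.056: |R|=0.63564 <1
  x=-1.701: |R|=0.40274 <1
  x=-1.098: |R|=0.03451 <1
  x=-2.907: |R|=1.13221 >1
  x=-2.770: |R|=1.05757 >1
Stable set (-2.6667, 0).

(-2.6667,0); λ=-5 ⇒ h* = (8/3)/5 = 0.5333.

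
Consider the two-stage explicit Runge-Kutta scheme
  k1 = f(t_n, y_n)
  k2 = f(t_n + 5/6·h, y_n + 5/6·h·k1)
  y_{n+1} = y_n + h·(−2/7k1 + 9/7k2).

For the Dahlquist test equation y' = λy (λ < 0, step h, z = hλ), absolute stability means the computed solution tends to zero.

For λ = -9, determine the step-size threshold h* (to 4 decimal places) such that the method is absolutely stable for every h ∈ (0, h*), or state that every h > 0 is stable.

(-0.9333,0); λ=-9 ⇒ h* = (14/15)/9 = 0.1037.

Set f=λy, z=hλ:
  k1=λy_n ⇒ h·k1=z·y_n;  k2=λ(1+5/6z)y_n ⇒ h·k2=z(1+5/6z)y_n
  y_{n+1}/y_n = 1 − 2/7z + 9/7z(1+5/6z) = 1 + z + 15/14z²
  ⇒ R(z) = 1 + z + 15/14z².

Need |R(x)|<1, x<0.
x=-0.91: |R|=0.9772
R=1: x+15/14x²=0 ⇒ x=−14/15=-0.9333; min R=1−1/(4·15/14)=0.7667>−1
Confirm numerically:
  x=-0.820: |R|=0.90043 <1
  x=-0.734: |R|=0.84324 <1
  x=-0.680: |R|=0.81543 <1
  x=-1.502: |R|=1.91515 >1
  x=-1.341: |R|=1.58573 >1
  x=-1.294: |R|=1.50004 >1
Stable set (-0.9333, 0).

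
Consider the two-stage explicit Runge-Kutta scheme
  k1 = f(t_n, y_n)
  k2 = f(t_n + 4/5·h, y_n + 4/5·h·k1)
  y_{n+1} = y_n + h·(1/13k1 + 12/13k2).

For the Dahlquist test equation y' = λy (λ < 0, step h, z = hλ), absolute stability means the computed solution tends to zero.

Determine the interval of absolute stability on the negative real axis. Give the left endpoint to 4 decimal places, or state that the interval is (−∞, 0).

z∈(-1.3542,0).

With y'=λy (z=hλ):
  k1=λy_n ⇒ h·k1=z·y_n;  k2=λ(1+4/5z)y_n ⇒ h·k2=z(1+4/5z)y_n
  y_{n+1}/y_n = 1 + 1/13z + 12/13z(1+4/5z) = 1 + z + 48/65z²
  Hence R(z) = 1 + z + 48/65z².

Boundary: |R(x)|=1, x<0.
x=-1.2: |R|=0.8634
R=1: x+48/65x²=0 ⇒ x=−65/48=-1.3542; min R=1−1/(4·48/65)=0.6615>−1
Confirm numerically:
  x=-0.841: |R|=0.68130 <1
  x=-0.577: |R|=0.66886 <1
  x=-0.551: |R|=0.67320 <1
  x=-1.647: |R|=1.35616 >1
  x=-1.507: |R|=1.17008 >1
  x=-1.476: |R|=1.13279 >1
Stable set (-1.3542, 0).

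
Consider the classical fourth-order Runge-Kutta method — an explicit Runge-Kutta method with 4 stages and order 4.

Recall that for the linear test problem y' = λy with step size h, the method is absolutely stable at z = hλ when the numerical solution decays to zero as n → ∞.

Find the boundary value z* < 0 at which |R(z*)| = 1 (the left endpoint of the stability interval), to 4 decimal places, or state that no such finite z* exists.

z* = -2.7853.

Set f=λy, z=hλ:
  order 4, 4-stage ⇒ R(z)=1+z+z^2/2+z^3/6+z^4/24
  (e.g. R(-1.31)=0.29608, |R|=0.29608)

Boundary: |R(x)|=1, x<0.
x=-1.31: |R|=0.2961
|R(-2.67)|=0.8396 |R(-2.46)|=0.6106 |R(-1.82)|=0.2886
Bisect:
  x_lo=-3.2668 |R|=2.0042  x_hi=-0.2315 |R|=0.7933
  mid=-1.74917 |R|=0.27872 →hi
  mid=-2.50799 |R|=0.65632 →hi
  mid=-2.88740 |R|=1.16519 →lo
  mid=-2.69770 |R|=0.87577 →hi
  mid=-2.79255 |R|=1.01100 →lo
  mid=-2.74512 |R|=0.94111 →hi
  mid=-2.76884 |R|=0.97547 →hi
  ...
  [-2.78533,-2.78514] ⇒ x*=-2.7853
Interval (-2.7853, 0).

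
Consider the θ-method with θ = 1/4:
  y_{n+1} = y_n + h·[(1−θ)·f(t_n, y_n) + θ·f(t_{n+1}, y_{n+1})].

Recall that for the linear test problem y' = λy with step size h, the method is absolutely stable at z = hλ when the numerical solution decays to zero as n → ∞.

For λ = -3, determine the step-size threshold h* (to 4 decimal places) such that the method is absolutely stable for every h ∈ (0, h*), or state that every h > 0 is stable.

(-4.0000,0); λ=-3 ⇒ h* = (4)/3 = 1.3333.

Set f=λy, z=hλ:
  y_{n+1} = y_n + z·[3/4·y_n + 1/4·y_{n+1}] ⇒ (1 − 1/4z)y_{n+1} = (1 + 3/4z)y_n
  R(z) = (1 + 3/4z)/(1 − 1/4z).

Boundary: |R(x)|=1, x<0.
x=-0.33: |R|=0.6952
R=−1: 1+3/4x = −1+1/4x ⇒ -1/2x=2 ⇒ x=2/(-1/2)=-4.0000
Confirm numerically:
  x=-3.612: |R|=0.89806 <1
  x=-3.223: |R|=0.78485 <1
  x=-2.921: |R|=0.68820 <1
  x=-4.337: |R|=1.08084 >1
  x=-4.275: |R|=1.06647 >1
  x=-4.182: |R|=1.04449 >1
Stable set (-4.0000, 0).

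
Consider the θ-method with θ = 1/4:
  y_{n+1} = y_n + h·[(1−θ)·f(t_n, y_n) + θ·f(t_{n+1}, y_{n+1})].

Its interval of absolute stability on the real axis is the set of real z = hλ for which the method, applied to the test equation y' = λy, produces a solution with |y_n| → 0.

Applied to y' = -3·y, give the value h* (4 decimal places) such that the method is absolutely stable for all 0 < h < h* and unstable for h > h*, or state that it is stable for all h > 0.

On y'=λy, z=hλ:
  y_{n+1} = y_n + z·[3/4·y_n + 1/4·y_{n+1}] ⇒ (1 − 1/4z)y_{n+1} = (1 + 3/4z)y_n
  Hence R(z) = (1 + 3/4z)/(1 − 1/4z).

Solve |R(x)|<1 on ℝ⁻.
x=-1.74: |R|=0.2125
R=−1: 1+3/4x = −1+1/4x ⇒ -1/2x=2 ⇒ x=2/(-1/2)=-4.0000
Confirm numerically:
  x=-3.663: |R|=0.91204 <1
  x=-3.411: |R|=0.84105 <1
  x=-2.870: |R|=0.67103 <1
  x=-1.916: |R|=0.29547 <1
  x=-4.561: |R|=1.13106 >1
  x=-4.156: |R|=1.03825 >1
  x=-4.090: |R|=1.02225 >1
Stable set (-4.0000, 0).

(-4.0000,0); λ=-3 ⇒ h* = (4)/3 = 1.3333.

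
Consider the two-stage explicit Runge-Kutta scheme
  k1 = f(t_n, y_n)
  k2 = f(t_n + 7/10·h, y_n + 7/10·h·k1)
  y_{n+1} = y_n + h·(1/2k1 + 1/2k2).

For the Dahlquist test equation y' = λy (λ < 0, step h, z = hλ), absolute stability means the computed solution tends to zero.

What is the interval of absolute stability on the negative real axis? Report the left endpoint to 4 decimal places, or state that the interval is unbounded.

z∈(-2.8571,0).

On y'=λy, z=hλ:
  k1=λy_n ⇒ h·k1=z·y_n;  k2=λ(1+7/10z)y_n ⇒ h·k2=z(1+7/10z)y_n
  y_{n+1}/y_n = 1 + 1/2z + 1/2z(1+7/10z) = 1 + z + 7/20z²
  so R(z) = 1 + z + 7/20z².

Solve |R(x)|<1 on ℝ⁻.
x=-1.58: |R|=0.2937
R=1: x+7/20x²=0 ⇒ x=−20/7=-2.8571; min R=1−1/(4·7/20)=0.2857>−1
Confirm numerically:
  x=-2.142: |R|=0.46386 <1
  x=-1.482: |R|=0.28671 <1
  x=-1.427: |R|=0.28572 <1
  x=-3.200: |R|=1.38400 >1
  x=-3.093: |R|=1.25533 >1
Interval (-2.8571, 0).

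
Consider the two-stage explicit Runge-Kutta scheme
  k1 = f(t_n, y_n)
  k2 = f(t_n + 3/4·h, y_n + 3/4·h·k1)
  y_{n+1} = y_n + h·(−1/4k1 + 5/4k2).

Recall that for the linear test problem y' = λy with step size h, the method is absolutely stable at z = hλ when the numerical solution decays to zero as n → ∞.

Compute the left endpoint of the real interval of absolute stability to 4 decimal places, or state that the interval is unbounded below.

left endpoint -1.0667.

With y'=λy (z=hλ):
  k1=λy_n ⇒ h·k1=z·y_n;  k2=λ(1+3/4z)y_n ⇒ h·k2=z(1+3/4z)y_n
  y_{n+1}/y_n = 1 − 1/4z + 5/4z(1+3/4z) = 1 + z + 15/16z²
  Hence R(z) = 1 + z + 15/16z².

Need |R(x)|<1, x<0.
x=-1.23: |R|=1.1883
R=1: x+15/16x²=0 ⇒ x=−16/15=-1.0667; min R=1−1/(4·15/16)=0.7333>−1
Confirm numerically:
  x=-0.793: |R|=0.79655 <1
  x=-0.607: |R|=0.73842 <1
  x=-0.442: |R|=0.74115 <1
  x=-1.348: |R|=1.35554 >1
  x=-1.267: |R|=1.23796 >1
  x=-1.155: |R|=1.09565 >1
Interval (-1.0667, 0).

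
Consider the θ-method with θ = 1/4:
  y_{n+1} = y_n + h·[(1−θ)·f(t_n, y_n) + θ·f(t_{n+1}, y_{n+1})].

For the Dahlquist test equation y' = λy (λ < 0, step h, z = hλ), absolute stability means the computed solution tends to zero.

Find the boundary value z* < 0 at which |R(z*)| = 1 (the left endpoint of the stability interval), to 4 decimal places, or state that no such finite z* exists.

left endpoint -4.0000.

Test eqn y'=λy, z=hλ:
  y_{n+1} = y_n + z·[3/4·y_n + 1/4·y_{n+1}] ⇒ (1 − 1/4z)y_{n+1} = (1 + 3/4z)y_n
  so R(z) = (1 + 3/4z)/(1 − 1/4z).

Find x<0 with |R(x)|<1.
x=-1.3: |R|=0.0189
R=−1: 1+3/4x = −1+1/4x ⇒ -1/2x=2 ⇒ x=2/(-1/2)=-4.0000
Confirm numerically:
  x=-3.976: |R|=0.99398 <1
  x=-3.545: |R|=0.87939 <1
  x=-2.737: |R|=0.62506 <1
  x=-1.792: |R|=0.23757 <1
  x=-4.483: |R|=1.11387 >1
  x=-4.278: |R|=1.06717 >1
  x=-4.133: |R|=1.03271 >1
Interval (-4.0000, 0).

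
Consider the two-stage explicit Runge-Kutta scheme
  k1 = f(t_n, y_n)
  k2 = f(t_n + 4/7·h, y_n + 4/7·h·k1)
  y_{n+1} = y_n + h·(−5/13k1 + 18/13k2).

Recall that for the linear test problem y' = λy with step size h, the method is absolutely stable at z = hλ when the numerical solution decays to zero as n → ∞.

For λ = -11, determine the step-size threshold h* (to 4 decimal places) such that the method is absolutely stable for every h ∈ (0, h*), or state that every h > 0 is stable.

(-1.2639,0); λ=-11 ⇒ h* = (91/72)/11 = 0.1149.

With y'=λy (z=hλ):
  k1=λy_n ⇒ h·k1=z·y_n;  k2=λ(1+4/7z)y_n ⇒ h·k2=z(1+4/7z)y_n
  y_{n+1}/y_n = 1 − 5/13z + 18/13z(1+4/7z) = 1 + z + 72/91z²
  Hence R(z) = 1 + z + 72/91z².

Need |R(x)|<1, x<0.
x=-0.52: |R|=0.6939
R=1: x+72/91x²=0 ⇒ x=−91/72=-1.2639; min R=1−1/(4·72/91)=0.6840>−1
Confirm numerically:
  x=-1.088: |R|=0.84859 <1
  x=-0.963: |R|=0.77074 <1
  x=-0.734: |R|=0.69227 <1
  x=-1.803: |R|=1.76907 >1
  x=-1.581: |R|=1.39667 >1
Interval (-1.2639, 0).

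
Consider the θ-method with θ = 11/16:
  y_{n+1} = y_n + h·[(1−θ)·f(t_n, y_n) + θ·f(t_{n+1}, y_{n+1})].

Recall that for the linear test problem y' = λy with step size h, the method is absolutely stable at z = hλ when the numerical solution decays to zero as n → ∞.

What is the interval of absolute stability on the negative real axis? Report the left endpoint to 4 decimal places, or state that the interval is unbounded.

With y'=λy (z=hλ):
  y_{n+1} = y_n + z·[5/16·y_n + 11/16·y_{n+1}] ⇒ (1 − 11/16z)y_{n+1} = (1 + 5/16z)y_n
  ⇒ R(z) = (1 + 5/16z)/(1 − 11/16z).

Find x<0 with |R(x)|<1.
x=-1.04: |R|=0.3936
x=-2: |R|=0.1579
x=-10: |R|=0.2698
x=-100: |R|=0.4337
θ=11/16≥1/2 ⇒ |1+5/16x|<|1−11/16x| ∀x<0 ⇒ stable on all of ℝ⁻.

(−∞, 0) — no finite endpoint.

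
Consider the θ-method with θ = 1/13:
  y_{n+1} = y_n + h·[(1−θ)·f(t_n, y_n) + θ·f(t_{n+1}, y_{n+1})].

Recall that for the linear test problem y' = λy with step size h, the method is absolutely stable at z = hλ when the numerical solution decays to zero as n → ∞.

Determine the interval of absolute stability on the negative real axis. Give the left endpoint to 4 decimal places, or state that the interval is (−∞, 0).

With y'=λy (z=hλ):
  y_{n+1} = y_n + z·[12/13·y_n + 1/13·y_{n+1}] ⇒ (1 − 1/13z)y_{n+1} = (1 + 12/13z)y_n
  ⇒ R(z) = (1 + 12/13z)/(1 − 1/13z).

Boundary: |R(x)|=1, x<0.
x=-1.38: |R|=0.2476
R=−1: 1+12/13x = −1+1/13x ⇒ -11/13x=2 ⇒ x=2/(-11/13)=-2.3636
Confirm numerically:
  x=-2.168: |R|=0.85812 <1
  x=-2.012: |R|=0.74234 <1
  x=-1.750: |R|=0.54237 <1
  x=-1.683: |R|=0.49009 <1
  x=-2.565: |R|=1.14231 >1
  x=-2.409: |R|=1.03238 >1
Interval (-2.3636, 0).

z∈(-2.3636,0).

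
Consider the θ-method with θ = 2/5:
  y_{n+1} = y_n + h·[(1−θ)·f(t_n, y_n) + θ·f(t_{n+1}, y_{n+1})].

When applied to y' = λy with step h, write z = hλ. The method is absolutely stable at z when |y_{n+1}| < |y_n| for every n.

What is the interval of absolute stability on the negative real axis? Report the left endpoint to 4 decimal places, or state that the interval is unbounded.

Test eqn y'=λy, z=hλ:
  y_{n+1} = y_n + z·[3/5·y_n + 2/5·y_{n+1}] ⇒ (1 − 2/5z)y_{n+1} = (1 + 3/5z)y_n
  Hence R(z) = (1 + 3/5z)/(1 − 2/5z).

Solve |R(x)|<1 on ℝ⁻.
x=-0.89: |R|=0.3437
R=−1: 1+3/5x = −1+2/5x ⇒ -1/5x=2 ⇒ x=2/(-1/5)=-10.0000
Confirm numerically:
  x=-9.297: |R|=0.97020 <1
  x=-7.621: |R|=0.88247 <1
  x=-6.580: |R|=0.81167 <1
  x=-4.925: |R|=0.65825 <1
  x=-10.353: |R|=1.01373 >1
  x=-10.349: |R|=1.01358 >1
  x=-10.272: |R|=1.01065 >1
So |R|<1 on (-10.0000, 0).

(-10.0000, 0).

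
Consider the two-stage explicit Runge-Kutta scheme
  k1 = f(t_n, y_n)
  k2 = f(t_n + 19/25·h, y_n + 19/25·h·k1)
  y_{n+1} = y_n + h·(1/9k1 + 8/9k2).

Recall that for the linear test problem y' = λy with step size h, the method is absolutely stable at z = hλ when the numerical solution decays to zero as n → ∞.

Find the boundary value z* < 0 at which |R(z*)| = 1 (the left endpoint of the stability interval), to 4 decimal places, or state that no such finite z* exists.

On y'=λy, z=hλ:
  k1=λy_n ⇒ h·k1=z·y_n;  k2=λ(1+19/25z)y_n ⇒ h·k2=z(1+19/25z)y_n
  y_{n+1}/y_n = 1 + 1/9z + 8/9z(1+19/25z) = 1 + z + 152/225z²
  ⇒ R(z) = 1 + z + 152/225z².

Boundary: |R(x)|=1, x<0.
x=-0.65: |R|=0.6354
R=1: x+152/225x²=0 ⇒ x=−225/152=-1.4803; min R=1−1/(4·152/225)=0.6299>−1
Confirm numerically:
  x=-1.188: |R|=0.76544 <1
  x=-0.995: |R|=0.67382 <1
  x=-0.632: |R|=0.63783 <1
  x=-2.012: |R|=1.72275 >1
  x=-1.682: |R|=1.22923 >1
  x=-1.622: |R|=1.15531 >1
Interval (-1.4803, 0).

z* = -1.4803.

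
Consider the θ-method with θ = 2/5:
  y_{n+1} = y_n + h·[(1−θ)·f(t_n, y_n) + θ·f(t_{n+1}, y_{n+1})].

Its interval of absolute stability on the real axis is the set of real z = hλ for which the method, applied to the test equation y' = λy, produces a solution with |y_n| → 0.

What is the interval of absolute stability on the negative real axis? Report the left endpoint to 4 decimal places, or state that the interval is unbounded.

With y'=λy (z=hλ):
  y_{n+1} = y_n + z·[3/5·y_n + 2/5·y_{n+1}] ⇒ (1 − 2/5z)y_{n+1} = (1 + 3/5z)y_n
  ⇒ R(z) = (1 + 3/5z)/(1 − 2/5z).

Solve |R(x)|<1 on ℝ⁻.
x=-0.92: |R|=0.3275
R=−1: 1+3/5x = −1+2/5x ⇒ -1/5x=2 ⇒ x=2/(-1/5)=-10.0000
Confirm numerically:
  x=-9.686: |R|=0.98712 <1
  x=-7.307: |R|=0.86270 <1
  x=-7.271: |R|=0.86035 <1
  x=-5.605: |R|=0.72887 <1
  x=-10.246: |R|=1.00965 >1
  x=-10.101: |R|=1.00401 >1
Stable set (-10.0000, 0).

z∈(-10.0000,0).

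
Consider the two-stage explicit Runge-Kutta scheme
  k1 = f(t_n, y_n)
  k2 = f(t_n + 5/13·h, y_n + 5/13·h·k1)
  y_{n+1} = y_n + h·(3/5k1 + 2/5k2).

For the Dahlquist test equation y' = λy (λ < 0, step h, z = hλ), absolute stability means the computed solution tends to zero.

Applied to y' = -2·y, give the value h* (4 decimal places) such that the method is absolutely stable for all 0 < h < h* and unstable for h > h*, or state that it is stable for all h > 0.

Set f=λy, z=hλ:
  k1=λy_n ⇒ h·k1=z·y_n;  k2=λ(1+5/13z)y_n ⇒ h·k2=z(1+5/13z)y_n
  y_{n+1}/y_n = 1 + 3/5z + 2/5z(1+5/13z) = 1 + z + 2/13z²
  Hence R(z) = 1 + z + 2/13z².

Solve |R(x)|<1 on ℝ⁻.
x=-0.76: |R|=0.3289
R=1: x+2/13x²=0 ⇒ x=−13/2=-6.5000; min R=1−1/(4·2/13)=-0.6250>−1
Confirm numerically:
  x=-5.410: |R|=0.09278 <1
  x=-4.742: |R|=0.28253 <1
  x=-4.433: |R|=0.40969 <1
  x=-4.258: |R|=0.46868 <1
  x=-6.832: |R|=1.34896 >1
  x=-6.630: |R|=1.13260 >1
Interval (-6.5000, 0).

(-6.5000,0); λ=-2 ⇒ h* = (13/2)/2 = 3.2500.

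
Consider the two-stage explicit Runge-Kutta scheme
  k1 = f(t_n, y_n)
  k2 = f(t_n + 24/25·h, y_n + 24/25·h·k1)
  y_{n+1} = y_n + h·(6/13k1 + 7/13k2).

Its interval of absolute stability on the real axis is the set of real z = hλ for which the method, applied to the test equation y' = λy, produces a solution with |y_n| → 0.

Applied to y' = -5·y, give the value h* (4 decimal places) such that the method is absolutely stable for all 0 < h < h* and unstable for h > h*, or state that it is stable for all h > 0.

(-1.9345,0); λ=-5 ⇒ h* = (325/168)/5 = 0.3869.

On y'=λy, z=hλ:
  k1=λy_n ⇒ h·k1=z·y_n;  k2=λ(1+24/25z)y_n ⇒ h·k2=z(1+24/25z)y_n
  y_{n+1}/y_n = 1 + 6/13z + 7/13z(1+24/25z) = 1 + z + 168/325z²
  R(z) = 1 + z + 168/325z².

Need |R(x)|<1, x<0.
x=-0.45: |R|=0.6547
R=1: x+168/325x²=0 ⇒ x=−325/168=-1.9345; min R=1−1/(4·168/325)=0.5164>−1
Confirm numerically:
  x=-1.558: |R|=0.69676 <1
  x=-0.911: |R|=0.51801 <1
  x=-0.855: |R|=0.52288 <1
  x=-2.090: |R|=1.16797 >1
  x=-2.074: |R|=1.14953 >1
Stable set (-1.9345, 0).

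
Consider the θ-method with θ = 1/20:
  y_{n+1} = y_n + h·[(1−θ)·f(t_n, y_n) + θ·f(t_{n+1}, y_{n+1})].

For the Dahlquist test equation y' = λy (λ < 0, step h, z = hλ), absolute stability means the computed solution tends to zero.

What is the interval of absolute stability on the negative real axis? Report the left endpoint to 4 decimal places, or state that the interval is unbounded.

On y'=λy, z=hλ:
  y_{n+1} = y_n + z·[19/20·y_n + 1/20·y_{n+1}] ⇒ (1 − 1/20z)y_{n+1} = (1 + 19/20z)y_n
  Hence R(z) = (1 + 19/20z)/(1 − 1/20z).

Find x<0 with |R(x)|<1.
x=-0.32: |R|=0.6850
R=−1: 1+19/20x = −1+1/20x ⇒ -9/10x=2 ⇒ x=2/(-9/10)=-2.2222
Confirm numerically:
  x=-1.940: |R|=0.76846 <1
  x=-1.463: |R|=0.36328 <1
  x=-1.197: |R|=0.12941 <1
  x=-0.934: |R|=0.10767 <1
  x=-2.378: |R|=1.12530 >1
  x=-2.274: |R|=1.04184 >1
Interval (-2.2222, 0).

z∈(-2.2222,0).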